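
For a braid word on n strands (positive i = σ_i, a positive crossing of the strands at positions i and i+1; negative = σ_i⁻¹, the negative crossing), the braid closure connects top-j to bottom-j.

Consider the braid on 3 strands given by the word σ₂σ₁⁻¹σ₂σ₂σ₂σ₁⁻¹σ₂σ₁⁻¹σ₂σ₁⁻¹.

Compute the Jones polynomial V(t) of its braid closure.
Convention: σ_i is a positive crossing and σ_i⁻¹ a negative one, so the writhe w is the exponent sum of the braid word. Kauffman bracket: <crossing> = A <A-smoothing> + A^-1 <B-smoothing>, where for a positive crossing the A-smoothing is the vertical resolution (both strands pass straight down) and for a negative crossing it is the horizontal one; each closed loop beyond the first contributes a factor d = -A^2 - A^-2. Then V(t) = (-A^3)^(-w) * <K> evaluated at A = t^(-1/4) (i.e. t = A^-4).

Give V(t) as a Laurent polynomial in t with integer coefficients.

Braid: s2 s1^-1 s2 s2 s2 s1^-1 s2 s1^-1 s2 s1^-1 on 3 strands, 10 crossings.
Writhe w = (#positive) - (#negative) = 6 - 4 = 2.
Enumerate smoothing states for the bracket polynomial. There are 2^10 = 1024 states.
Each crossing splits two ways (0=vertical, 1=horizontal). The state's weight is A^(#A-smoothings - #B-smoothings) * d^(loops - 1).
Tabulate the states by total A-exponent and number of loops L (A-exp: L × count):
  A^10: L=5 ×1
  A^8: L=4 ×10
  A^6: L=3 ×42, L=5 ×3
  A^4: L=2 ×90, L=4 ×29, L=6 ×1
  A^2: L=1 ×87, L=3 ×110, L=5 ×13
  A^0: L=2 ×179, L=4 ×71, L=6 ×2
  A^-2: L=3 ×187, L=5 ×23
  A^-4: L=4 ×117, L=6 ×3
  A^-6: L=5 ×45
  A^-8: L=6 ×10
  A^-10: L=7 ×1
Each group contributes A^e * Σ count * d^(L-1):
Powers of d = -A^2 - A^-2: d^2 = A^4 + 2 + A^-4; d^3 = -A^6 - 3*A^2 - 3*A^-2 - A^-6; d^4 = A^8 + 4*A^4 + 6 + 4*A^-4 + A^-8; d^5 = -A^10 - 5*A^6 - 10*A^2 - 10*A^-2 - 5*A^-6 - A^-10; d^6 = A^12 + 6*A^8 + 15*A^4 + 20 + 15*A^-4 + 6*A^-8 + A^-12.
  A^10 * (d^4) = A^18 + 4*A^14 + 6*A^10 + 4*A^6 + A^2
  A^8 * (10*d^3) = -10*A^14 - 30*A^10 - 30*A^6 - 10*A^2
  A^6 * (42*d^2 + 3*d^4) = 3*A^14 + 54*A^10 + 102*A^6 + 54*A^2 + 3*A^-2
  A^4 * (90*d + 29*d^3 + d^5) = -A^14 - 34*A^10 - 187*A^6 - 187*A^2 - 34*A^-2 - A^-6
  A^2 * (87 + 110*d^2 + 13*d^4) = 13*A^10 + 162*A^6 + 385*A^2 + 162*A^-2 + 13*A^-6
  A^0 * (179*d + 71*d^3 + 2*d^5) = -2*A^10 - 81*A^6 - 412*A^2 - 412*A^-2 - 81*A^-6 - 2*A^-10
  A^-2 * (187*d^2 + 23*d^4) = 23*A^6 + 279*A^2 + 512*A^-2 + 279*A^-6 + 23*A^-10
  A^-4 * (117*d^3 + 3*d^5) = -3*A^6 - 132*A^2 - 381*A^-2 - 381*A^-6 - 132*A^-10 - 3*A^-14
  A^-6 * (45*d^4) = 45*A^2 + 180*A^-2 + 270*A^-6 + 180*A^-10 + 45*A^-14
  A^-8 * (10*d^5) = -10*A^2 - 50*A^-2 - 100*A^-6 - 100*A^-10 - 50*A^-14 - 10*A^-18
  A^-10 * (d^6) = A^2 + 6*A^-2 + 15*A^-6 + 20*A^-10 + 15*A^-14 + 6*A^-18 + A^-22
Summing the groups: <K> = A^18 - 4*A^14 + 7*A^10 - 10*A^6 + 14*A^2 - 14*A^-2 + 14*A^-6 - 11*A^-10 + 7*A^-14 - 4*A^-18 + A^-22
Normalise by the writhe: (-A^3)^(-w) = (-A^3)^(-2) = A^-6, so f(A) = A^-6 * <K> = A^12 - 4*A^8 + 7*A^4 - 10 + 14*A^-4 - 14*A^-8 + 14*A^-12 - 11*A^-16 + 7*A^-20 - 4*A^-24 + A^-28.
Substitute A = t^(-1/4), i.e. A^e → t^(-e/4): V(t) = t^7 - 4*t^6 + 7*t^5 - 11*t^4 + 14*t^3 - 14*t^2 + 14*t - 10 + 7*t^-1 - 4*t^-2 + t^-3

Answer: t^7 - 4*t^6 + 7*t^5 - 11*t^4 + 14*t^3 - 14*t^2 + 14*t - 10 + 7*t^-1 - 4*t^-2 + t^-3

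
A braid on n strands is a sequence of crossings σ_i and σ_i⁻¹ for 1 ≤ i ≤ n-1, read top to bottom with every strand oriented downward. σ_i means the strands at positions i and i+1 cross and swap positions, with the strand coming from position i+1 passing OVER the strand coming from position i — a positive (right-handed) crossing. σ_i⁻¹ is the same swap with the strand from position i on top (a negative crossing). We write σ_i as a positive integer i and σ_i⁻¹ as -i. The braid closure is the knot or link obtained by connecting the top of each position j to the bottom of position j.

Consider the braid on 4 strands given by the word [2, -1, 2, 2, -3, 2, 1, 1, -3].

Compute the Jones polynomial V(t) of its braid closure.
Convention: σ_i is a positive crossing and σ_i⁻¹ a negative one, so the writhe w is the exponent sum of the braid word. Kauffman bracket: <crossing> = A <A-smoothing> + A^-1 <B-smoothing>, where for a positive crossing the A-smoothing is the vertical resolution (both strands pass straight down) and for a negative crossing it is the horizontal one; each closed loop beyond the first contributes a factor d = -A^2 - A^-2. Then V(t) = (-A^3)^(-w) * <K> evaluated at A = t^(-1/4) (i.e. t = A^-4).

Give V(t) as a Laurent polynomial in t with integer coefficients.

t^7 - 2*t^6 + 3*t^5 - 5*t^4 + 5*t^3 - 4*t^2 + 4*t - 2 + t^-1

Derivation:
Braid: s2 s1^-1 s2 s2 s3^-1 s2 s1 s1 s3^-1 on 4 strands, 9 crossings.
Writhe w = (#positive) - (#negative) = 6 - 3 = 3.
State-sum expansion of <K>. There are 2^9 = 512 states.
For each crossing: s=0 is the vertical smoothing, s=1 horizontal. Crossing k contributes A^(sign_k * (1 - 2*s_k)); loop factor d = -A^2 - A^-2.
Tabulate the states by total A-exponent and number of loops L (A-exp: L × count):
  A^9: L=3 ×1
  A^7: L=2 ×6, L=4 ×3
  A^5: L=1 ×11, L=3 ×24, L=5 ×1
  A^3: L=2 ×68, L=4 ×16
  A^1: L=1 ×38, L=3 ×85, L=5 ×3
  A^-1: L=2 ×77, L=4 ×49
  A^-3: L=3 ×69, L=5 ×15
  A^-5: L=4 ×34, L=6 ×2
  A^-7: L=5 ×9
  A^-9: L=6 ×1
Each group contributes A^e * Σ count * d^(L-1):
Powers of d = -A^2 - A^-2: d^2 = A^4 + 2 + A^-4; d^3 = -A^6 - 3*A^2 - 3*A^-2 - A^-6; d^4 = A^8 + 4*A^4 + 6 + 4*A^-4 + A^-8; d^5 = -A^10 - 5*A^6 - 10*A^2 - 10*A^-2 - 5*A^-6 - A^-10.
  A^9 * (d^2) = A^13 + 2*A^9 + A^5
  A^7 * (6*d + 3*d^3) = -3*A^13 - 15*A^9 - 15*A^5 - 3*A
  A^5 * (11 + 24*d^2 + d^4) = A^13 + 28*A^9 + 65*A^5 + 28*A + A^-3
  A^3 * (68*d + 16*d^3) = -16*A^9 - 116*A^5 - 116*A - 16*A^-3
  A^1 * (38 + 85*d^2 + 3*d^4) = 3*A^9 + 97*A^5 + 226*A + 97*A^-3 + 3*A^-7
  A^-1 * (77*d + 49*d^3) = -49*A^5 - 224*A - 224*A^-3 - 49*A^-7
  A^-3 * (69*d^2 + 15*d^4) = 15*A^5 + 129*A + 228*A^-3 + 129*A^-7 + 15*A^-11
  A^-5 * (34*d^3 + 2*d^5) = -2*A^5 - 44*A - 122*A^-3 - 122*A^-7 - 44*A^-11 - 2*A^-15
  A^-7 * (9*d^4) = 9*A + 36*A^-3 + 54*A^-7 + 36*A^-11 + 9*A^-15
  A^-9 * (d^5) = -A - 5*A^-3 - 10*A^-7 - 10*A^-11 - 5*A^-15 - A^-19
Summing the groups: <K> = -A^13 + 2*A^9 - 4*A^5 + 4*A - 5*A^-3 + 5*A^-7 - 3*A^-11 + 2*A^-15 - A^-19
Normalise by the writhe: (-A^3)^(-w) = (-A^3)^(-3) = -A^-9, so f(A) = -A^-9 * <K> = A^4 - 2 + 4*A^-4 - 4*A^-8 + 5*A^-12 - 5*A^-16 + 3*A^-20 - 2*A^-24 + A^-28.
Substitute A = t^(-1/4), i.e. A^e → t^(-e/4): V(t) = t^7 - 2*t^6 + 3*t^5 - 5*t^4 + 5*t^3 - 4*t^2 + 4*t - 2 + t^-1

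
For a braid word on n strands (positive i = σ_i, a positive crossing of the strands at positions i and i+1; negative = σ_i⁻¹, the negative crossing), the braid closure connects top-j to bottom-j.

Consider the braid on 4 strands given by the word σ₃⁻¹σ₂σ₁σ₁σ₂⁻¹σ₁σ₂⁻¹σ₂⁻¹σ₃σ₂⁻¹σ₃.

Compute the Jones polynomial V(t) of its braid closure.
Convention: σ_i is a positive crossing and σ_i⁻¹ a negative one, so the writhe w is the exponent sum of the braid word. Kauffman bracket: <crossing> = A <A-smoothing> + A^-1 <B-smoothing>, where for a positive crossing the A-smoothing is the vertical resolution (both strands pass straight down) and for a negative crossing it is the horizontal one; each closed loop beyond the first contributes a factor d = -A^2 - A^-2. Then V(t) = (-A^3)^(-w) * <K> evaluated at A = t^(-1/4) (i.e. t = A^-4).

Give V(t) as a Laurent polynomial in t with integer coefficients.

-t^3 + 2*t^2 - 2*t + 3 - 2*t^-1 + 2*t^-2 - t^-3

Derivation:
The presented braid s3^-1 s2 s1 s1 s2^-1 s1 s2^-1 s2^-1 s3 s2^-1 s3 on 4 strands reduces by inverse Markov moves (closure unchanged at each step):
  Deconjugate: the word is γ·β·γ⁻¹ with γ = s3^-1 (prefix) and γ⁻¹ = s3 (suffix); strip both.
  Deconjugate: the word is γ·β·γ⁻¹ with γ = s2 (prefix) and γ⁻¹ = s2^-1 (suffix); strip both.
  Destabilize: the word has the form β·s3 where s3 occurs only as the final letter (β ∈ B_3); drop it and the last strand → 3 strands.
Reduced to β = s1 s1 s2^-1 s1 s2^-1 s2^-1 on 3 strands, 6 crossings.
Compute on β:
Braid: s1 s1 s2^-1 s1 s2^-1 s2^-1 on 3 strands, 6 crossings.
Writhe w = (#positive) - (#negative) = 3 - 3 = 0.
State-sum expansion of <K>. There are 2^6 = 64 states.
Each crossing splits two ways (0=vertical, 1=horizontal). The state's weight is A^(#A-smoothings - #B-smoothings) * d^(loops - 1).
Tabulate the states by total A-exponent and number of loops L (A-exp: L × count):
  A^6: L=4 ×1
  A^4: L=3 ×6
  A^2: L=2 ×14, L=4 ×1
  A^0: L=1 ×13, L=3 ×7
  A^-2: L=2 ×14, L=4 ×1
  A^-4: L=3 ×6
  A^-6: L=4 ×1
Each group contributes A^e * Σ count * d^(L-1):
Powers of d = -A^2 - A^-2: d^2 = A^4 + 2 + A^-4; d^3 = -A^6 - 3*A^2 - 3*A^-2 - A^-6.
  A^6 * (d^3) = -A^12 - 3*A^8 - 3*A^4 - 1
  A^4 * (6*d^2) = 6*A^8 + 12*A^4 + 6
  A^2 * (14*d + d^3) = -A^8 - 17*A^4 - 17 - A^-4
  A^0 * (13 + 7*d^2) = 7*A^4 + 27 + 7*A^-4
  A^-2 * (14*d + d^3) = -A^4 - 17 - 17*A^-4 - A^-8
  A^-4 * (6*d^2) = 6 + 12*A^-4 + 6*A^-8
  A^-6 * (d^3) = -1 - 3*A^-4 - 3*A^-8 - A^-12
Summing the groups: <K> = -A^12 + 2*A^8 - 2*A^4 + 3 - 2*A^-4 + 2*A^-8 - A^-12
Normalise by the writhe: (-A^3)^(-w) = (-A^3)^(0) = 1, so f(A) = 1 * <K> = -A^12 + 2*A^8 - 2*A^4 + 3 - 2*A^-4 + 2*A^-8 - A^-12.
Substitute A = t^(-1/4), i.e. A^e → t^(-e/4): V(t) = -t^3 + 2*t^2 - 2*t + 3 - 2*t^-1 + 2*t^-2 - t^-3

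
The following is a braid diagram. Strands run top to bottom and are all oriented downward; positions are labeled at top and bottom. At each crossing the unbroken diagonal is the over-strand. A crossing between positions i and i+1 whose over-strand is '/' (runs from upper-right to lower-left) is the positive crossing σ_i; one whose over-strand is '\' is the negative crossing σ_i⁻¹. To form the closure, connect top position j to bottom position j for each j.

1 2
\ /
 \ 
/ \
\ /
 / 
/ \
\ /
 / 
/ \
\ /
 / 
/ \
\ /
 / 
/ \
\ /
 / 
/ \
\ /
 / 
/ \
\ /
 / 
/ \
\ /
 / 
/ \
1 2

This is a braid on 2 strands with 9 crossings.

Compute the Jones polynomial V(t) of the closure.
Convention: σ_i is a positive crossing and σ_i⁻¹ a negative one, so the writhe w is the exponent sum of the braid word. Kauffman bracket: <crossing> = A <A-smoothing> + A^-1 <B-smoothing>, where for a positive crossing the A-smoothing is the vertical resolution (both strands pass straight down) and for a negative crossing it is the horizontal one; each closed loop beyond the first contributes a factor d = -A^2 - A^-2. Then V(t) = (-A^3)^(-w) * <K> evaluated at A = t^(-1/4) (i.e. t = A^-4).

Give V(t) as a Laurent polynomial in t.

Reading the diagram top to bottom ('/'-over between positions i,i+1 = s_i, '\'-over = s_i^-1): braid word = s1^-1 s1 s1 s1 s1 s1 s1 s1 s1.
The presented braid s1^-1 s1 s1 s1 s1 s1 s1 s1 s1 on 2 strands reduces by inverse Markov moves (closure unchanged at each step):
  Deconjugate: the word is γ·β·γ⁻¹ with γ = s1^-1 (prefix) and γ⁻¹ = s1 (suffix); strip both.
Reduced to β = s1 s1 s1 s1 s1 s1 s1 on 2 strands, 7 crossings.
Compute on β:
Braid: s1 s1 s1 s1 s1 s1 s1 on 2 strands, 7 crossings.
Writhe w = (#positive) - (#negative) = 7 - 0 = 7.
State-sum expansion of <K>. There are 2^7 = 128 states.
Smooth each crossing (0=||, 1=⌣⌢); contribution A^(Σ sign_k(1-2s_k)) * d^(L-1).
Tabulate the states by total A-exponent and number of loops L (A-exp: L × count):
  A^7: L=2 ×1
  A^5: L=1 ×7
  A^3: L=2 ×21
  A^1: L=3 ×35
  A^-1: L=4 ×35
  A^-3: L=5 ×21
  A^-5: L=6 ×7
  A^-7: L=7 ×1
Each group contributes A^e * Σ count * d^(L-1):
Powers of d = -A^2 - A^-2: d^2 = A^4 + 2 + A^-4; d^3 = -A^6 - 3*A^2 - 3*A^-2 - A^-6; d^4 = A^8 + 4*A^4 + 6 + 4*A^-4 + A^-8; d^5 = -A^10 - 5*A^6 - 10*A^2 - 10*A^-2 - 5*A^-6 - A^-10; d^6 = A^12 + 6*A^8 + 15*A^4 + 20 + 15*A^-4 + 6*A^-8 + A^-12.
  A^7 * (d) = -A^9 - A^5
  A^5 * (7) = 7*A^5
  A^3 * (21*d) = -21*A^5 - 21*A
  A^1 * (35*d^2) = 35*A^5 + 70*A + 35*A^-3
  A^-1 * (35*d^3) = -35*A^5 - 105*A - 105*A^-3 - 35*A^-7
  A^-3 * (21*d^4) = 21*A^5 + 84*A + 126*A^-3 + 84*A^-7 + 21*A^-11
  A^-5 * (7*d^5) = -7*A^5 - 35*A - 70*A^-3 - 70*A^-7 - 35*A^-11 - 7*A^-15
  A^-7 * (d^6) = A^5 + 6*A + 15*A^-3 + 20*A^-7 + 15*A^-11 + 6*A^-15 + A^-19
Summing the groups: <K> = -A^9 - A + A^-3 - A^-7 + A^-11 - A^-15 + A^-19
Normalise by the writhe: (-A^3)^(-w) = (-A^3)^(-7) = -A^-21, so f(A) = -A^-21 * <K> = A^-12 + A^-20 - A^-24 + A^-28 - A^-32 + A^-36 - A^-40.
Substitute A = t^(-1/4), i.e. A^e → t^(-e/4): V(t) = -t^10 + t^9 - t^8 + t^7 - t^6 + t^5 + t^3

Answer: -t^10 + t^9 - t^8 + t^7 - t^6 + t^5 + t^3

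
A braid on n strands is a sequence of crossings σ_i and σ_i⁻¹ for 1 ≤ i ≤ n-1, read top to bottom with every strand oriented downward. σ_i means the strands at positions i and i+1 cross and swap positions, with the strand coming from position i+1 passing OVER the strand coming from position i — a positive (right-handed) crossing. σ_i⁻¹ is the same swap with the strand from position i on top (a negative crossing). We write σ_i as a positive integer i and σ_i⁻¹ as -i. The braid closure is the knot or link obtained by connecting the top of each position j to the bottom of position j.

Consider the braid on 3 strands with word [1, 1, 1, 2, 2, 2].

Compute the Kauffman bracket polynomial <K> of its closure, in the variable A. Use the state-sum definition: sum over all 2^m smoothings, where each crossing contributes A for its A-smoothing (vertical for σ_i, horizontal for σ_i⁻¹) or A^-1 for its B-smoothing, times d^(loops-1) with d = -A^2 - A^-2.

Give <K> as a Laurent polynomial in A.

A^10 + 2*A^2 - 2*A^-2 + A^-6 - 2*A^-10 + A^-14

Derivation:
Braid: s1 s1 s1 s2 s2 s2 on 3 strands, 6 crossings.
Writhe w = (#positive) - (#negative) = 6 - 0 = 6.
State-sum expansion of <K>. There are 2^6 = 64 states.
Smooth each crossing (0=||, 1=⌣⌢); contribution A^(Σ sign_k(1-2s_k)) * d^(L-1).
Tabulate the states by total A-exponent and number of loops L (A-exp: L × count):
  A^6: L=3 ×1
  A^4: L=2 ×6
  A^2: L=1 ×9, L=3 ×6
  A^0: L=2 ×18, L=4 ×2
  A^-2: L=3 ×15
  A^-4: L=4 ×6
  A^-6: L=5 ×1
Each group contributes A^e * Σ count * d^(L-1):
Powers of d = -A^2 - A^-2: d^2 = A^4 + 2 + A^-4; d^3 = -A^6 - 3*A^2 - 3*A^-2 - A^-6; d^4 = A^8 + 4*A^4 + 6 + 4*A^-4 + A^-8.
  A^6 * (d^2) = A^10 + 2*A^6 + A^2
  A^4 * (6*d) = -6*A^6 - 6*A^2
  A^2 * (9 + 6*d^2) = 6*A^6 + 21*A^2 + 6*A^-2
  A^0 * (18*d + 2*d^3) = -2*A^6 - 24*A^2 - 24*A^-2 - 2*A^-6
  A^-2 * (15*d^2) = 15*A^2 + 30*A^-2 + 15*A^-6
  A^-4 * (6*d^3) = -6*A^2 - 18*A^-2 - 18*A^-6 - 6*A^-10
  A^-6 * (d^4) = A^2 + 4*A^-2 + 6*A^-6 + 4*A^-10 + A^-14
Summing the groups: <K> = A^10 + 2*A^2 - 2*A^-2 + A^-6 - 2*A^-10 + A^-14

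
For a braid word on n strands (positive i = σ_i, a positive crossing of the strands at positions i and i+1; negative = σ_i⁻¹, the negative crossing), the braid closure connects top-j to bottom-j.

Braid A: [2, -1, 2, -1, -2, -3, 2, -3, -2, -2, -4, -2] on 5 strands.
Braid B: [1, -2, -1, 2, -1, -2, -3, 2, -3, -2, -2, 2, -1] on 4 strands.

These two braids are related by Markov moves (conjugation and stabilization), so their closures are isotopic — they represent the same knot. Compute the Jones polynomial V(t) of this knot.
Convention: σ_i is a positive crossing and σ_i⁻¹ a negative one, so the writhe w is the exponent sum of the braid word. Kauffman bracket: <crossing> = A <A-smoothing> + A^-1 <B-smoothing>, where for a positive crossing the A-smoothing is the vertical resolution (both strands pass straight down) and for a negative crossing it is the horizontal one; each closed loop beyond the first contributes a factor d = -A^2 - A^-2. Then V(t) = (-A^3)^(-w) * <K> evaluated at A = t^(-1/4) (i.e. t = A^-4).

Markov-equivalent braids have isotopic closures, hence identical knot invariants. Strip the Markov moves from each word to reach a common short braid β, then compute V(t) once on β.
Braid A: s2 s1^-1 s2 s1^-1 s2^-1 s3^-1 s2 s3^-1 s2^-1 s2^-1 s4^-1 s2^-1 on 5 strands reduces by inverse Markov moves (closure unchanged at each step):
  Deconjugate: the word is γ·β·γ⁻¹ with γ = s2 (prefix) and γ⁻¹ = s2^-1 (suffix); strip both.
  Destabilize: the word has the form β·s4^-1 where s4^-1 occurs only as the final letter (β ∈ B_4); drop it and the last strand → 4 strands.
Reduced to β = s1^-1 s2 s1^-1 s2^-1 s3^-1 s2 s3^-1 s2^-1 s2^-1 on 4 strands, 9 crossings.
Braid B: s1 s2^-1 s1^-1 s2 s1^-1 s2^-1 s3^-1 s2 s3^-1 s2^-1 s2^-1 s2 s1^-1 on 4 strands reduces by inverse Markov moves (closure unchanged at each step):
  Deconjugate: the word is γ·β·γ⁻¹ with γ = s1 (prefix) and γ⁻¹ = s1^-1 (suffix); strip both.
  Deconjugate: the word is γ·β·γ⁻¹ with γ = s2^-1 (prefix) and γ⁻¹ = s2 (suffix); strip both.
Reduced to β = s1^-1 s2 s1^-1 s2^-1 s3^-1 s2 s3^-1 s2^-1 s2^-1 on 4 strands, 9 crossings.
Both give the same β = s1^-1 s2 s1^-1 s2^-1 s3^-1 s2 s3^-1 s2^-1 s2^-1 on 4 strands, so one state sum suffices:
Braid: s1^-1 s2 s1^-1 s2^-1 s3^-1 s2 s3^-1 s2^-1 s2^-1 on 4 strands, 9 crossings.
Writhe w = (#positive) - (#negative) = 2 - 7 = -5.
State-sum expansion of <K>. There are 2^9 = 512 states.
Smooth each crossing (0=||, 1=⌣⌢); contribution A^(Σ sign_k(1-2s_k)) * d^(L-1).
Tabulate the states by total A-exponent and number of loops L (A-exp: L × count):
  A^9: L=5 ×1
  A^7: L=4 ×9
  A^5: L=3 ×30, L=5 ×6
  A^3: L=2 ×45, L=4 ×37, L=6 ×2
  A^1: L=1 ×27, L=3 ×78, L=5 ×21
  A^-1: L=2 ×67, L=4 ×53, L=6 ×6
  A^-3: L=1 ×12, L=3 ×53, L=5 ×18, L=7 ×1
  A^-5: L=2 ×14, L=4 ×19, L=6 ×3
  A^-7: L=3 ×6, L=5 ×3
  A^-9: L=4 ×1
Each group contributes A^e * Σ count * d^(L-1):
Powers of d = -A^2 - A^-2: d^2 = A^4 + 2 + A^-4; d^3 = -A^6 - 3*A^2 - 3*A^-2 - A^-6; d^4 = A^8 + 4*A^4 + 6 + 4*A^-4 + A^-8; d^5 = -A^10 - 5*A^6 - 10*A^2 - 10*A^-2 - 5*A^-6 - A^-10; d^6 = A^12 + 6*A^8 + 15*A^4 + 20 + 15*A^-4 + 6*A^-8 + A^-12.
  A^9 * (d^4) = A^17 + 4*A^13 + 6*A^9 + 4*A^5 + A
  A^7 * (9*d^3) = -9*A^13 - 27*A^9 - 27*A^5 - 9*A
  A^5 * (30*d^2 + 6*d^4) = 6*A^13 + 54*A^9 + 96*A^5 + 54*A + 6*A^-3
  A^3 * (45*d + 37*d^3 + 2*d^5) = -2*A^13 - 47*A^9 - 176*A^5 - 176*A - 47*A^-3 - 2*A^-7
  A^1 * (27 + 78*d^2 + 21*d^4) = 21*A^9 + 162*A^5 + 309*A + 162*A^-3 + 21*A^-7
  A^-1 * (67*d + 53*d^3 + 6*d^5) = -6*A^9 - 83*A^5 - 286*A - 286*A^-3 - 83*A^-7 - 6*A^-11
  A^-3 * (12 + 53*d^2 + 18*d^4 + d^6) = A^9 + 24*A^5 + 140*A + 246*A^-3 + 140*A^-7 + 24*A^-11 + A^-15
  A^-5 * (14*d + 19*d^3 + 3*d^5) = -3*A^5 - 34*A - 101*A^-3 - 101*A^-7 - 34*A^-11 - 3*A^-15
  A^-7 * (6*d^2 + 3*d^4) = 3*A + 18*A^-3 + 30*A^-7 + 18*A^-11 + 3*A^-15
  A^-9 * (d^3) = -A^-3 - 3*A^-7 - 3*A^-11 - A^-15
Summing the groups: <K> = A^17 - A^13 + 2*A^9 - 3*A^5 + 2*A - 3*A^-3 + 2*A^-7 - A^-11
Normalise by the writhe: (-A^3)^(-w) = (-A^3)^(5) = -A^15, so f(A) = -A^15 * <K> = -A^32 + A^28 - 2*A^24 + 3*A^20 - 2*A^16 + 3*A^12 - 2*A^8 + A^4.
Substitute A = t^(-1/4), i.e. A^e → t^(-e/4): V(t) = t^-1 - 2*t^-2 + 3*t^-3 - 2*t^-4 + 3*t^-5 - 2*t^-6 + t^-7 - t^-8

Answer: t^-1 - 2*t^-2 + 3*t^-3 - 2*t^-4 + 3*t^-5 - 2*t^-6 + t^-7 - t^-8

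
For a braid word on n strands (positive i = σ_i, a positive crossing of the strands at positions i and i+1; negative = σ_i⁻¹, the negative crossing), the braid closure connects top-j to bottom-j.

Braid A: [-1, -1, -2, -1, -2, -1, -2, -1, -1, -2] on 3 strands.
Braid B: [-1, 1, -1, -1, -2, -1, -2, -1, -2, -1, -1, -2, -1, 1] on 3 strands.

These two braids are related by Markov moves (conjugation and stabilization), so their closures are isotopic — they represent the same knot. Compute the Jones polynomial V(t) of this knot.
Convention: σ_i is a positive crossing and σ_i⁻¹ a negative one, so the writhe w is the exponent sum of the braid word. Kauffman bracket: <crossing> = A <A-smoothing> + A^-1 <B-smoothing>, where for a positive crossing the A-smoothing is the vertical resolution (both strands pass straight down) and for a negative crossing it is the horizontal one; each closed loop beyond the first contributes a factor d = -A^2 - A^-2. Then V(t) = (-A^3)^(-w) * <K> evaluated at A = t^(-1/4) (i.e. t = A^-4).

t^-4 + t^-6 - t^-10

Derivation:
Markov-equivalent braids have isotopic closures, hence identical knot invariants. Strip the Markov moves from each word to reach a common short braid β, then compute V(t) once on β.
Braid A: s1^-1 s1^-1 s2^-1 s1^-1 s2^-1 s1^-1 s2^-1 s1^-1 s1^-1 s2^-1 on 3 strands has no conjugating prefix/suffix or stabilization to strip; take β = s1^-1 s1^-1 s2^-1 s1^-1 s2^-1 s1^-1 s2^-1 s1^-1 s1^-1 s2^-1.
Braid B: s1^-1 s1 s1^-1 s1^-1 s2^-1 s1^-1 s2^-1 s1^-1 s2^-1 s1^-1 s1^-1 s2^-1 s1^-1 s1 on 3 strands reduces by inverse Markov moves (closure unchanged at each step):
  Deconjugate: the word is γ·β·γ⁻¹ with γ = s1^-1 (prefix) and γ⁻¹ = s1 (suffix); strip both.
  Deconjugate: the word is γ·β·γ⁻¹ with γ = s1 (prefix) and γ⁻¹ = s1^-1 (suffix); strip both.
Reduced to β = s1^-1 s1^-1 s2^-1 s1^-1 s2^-1 s1^-1 s2^-1 s1^-1 s1^-1 s2^-1 on 3 strands, 10 crossings.
Both give the same β = s1^-1 s1^-1 s2^-1 s1^-1 s2^-1 s1^-1 s2^-1 s1^-1 s1^-1 s2^-1 on 3 strands, so one state sum suffices:
Braid: s1^-1 s1^-1 s2^-1 s1^-1 s2^-1 s1^-1 s2^-1 s1^-1 s1^-1 s2^-1 on 3 strands, 10 crossings.
Writhe w = (#positive) - (#negative) = 0 - 10 = -10.
Computing the Kauffman bracket via state sum. There are 2^10 = 1024 states.
For each crossing: s=0 is the vertical smoothing, s=1 horizontal. Crossing k contributes A^(sign_k * (1 - 2*s_k)); loop factor d = -A^2 - A^-2.
Tabulate the states by total A-exponent and number of loops L (A-exp: L × count):
  A^10: L=3 ×1
  A^8: L=2 ×4, L=4 ×6
  A^6: L=1 ×4, L=3 ×30, L=5 ×11
  A^4: L=2 ×48, L=4 ×65, L=6 ×7
  A^2: L=1 ×24, L=3 ×140, L=5 ×45, L=7 ×1
  A^0: L=2 ×129, L=4 ×117, L=6 ×6
  A^-2: L=1 ×43, L=3 ×151, L=5 ×16
  A^-4: L=2 ×96, L=4 ×24
  A^-6: L=1 ×24, L=3 ×21
  A^-8: L=2 ×10
  A^-10: L=3 ×1
Each group contributes A^e * Σ count * d^(L-1):
Powers of d = -A^2 - A^-2: d^2 = A^4 + 2 + A^-4; d^3 = -A^6 - 3*A^2 - 3*A^-2 - A^-6; d^4 = A^8 + 4*A^4 + 6 + 4*A^-4 + A^-8; d^5 = -A^10 - 5*A^6 - 10*A^2 - 10*A^-2 - 5*A^-6 - A^-10; d^6 = A^12 + 6*A^8 + 15*A^4 + 20 + 15*A^-4 + 6*A^-8 + A^-12.
  A^10 * (d^2) = A^14 + 2*A^10 + A^6
  A^8 * (4*d + 6*d^3) = -6*A^14 - 22*A^10 - 22*A^6 - 6*A^2
  A^6 * (4 + 30*d^2 + 11*d^4) = 11*A^14 + 74*A^10 + 130*A^6 + 74*A^2 + 11*A^-2
  A^4 * (48*d + 65*d^3 + 7*d^5) = -7*A^14 - 100*A^10 - 313*A^6 - 313*A^2 - 100*A^-2 - 7*A^-6
  A^2 * (24 + 140*d^2 + 45*d^4 + d^6) = A^14 + 51*A^10 + 335*A^6 + 594*A^2 + 335*A^-2 + 51*A^-6 + A^-10
  A^0 * (129*d + 117*d^3 + 6*d^5) = -6*A^10 - 147*A^6 - 540*A^2 - 540*A^-2 - 147*A^-6 - 6*A^-10
  A^-2 * (43 + 151*d^2 + 16*d^4) = 16*A^6 + 215*A^2 + 441*A^-2 + 215*A^-6 + 16*A^-10
  A^-4 * (96*d + 24*d^3) = -24*A^2 - 168*A^-2 - 168*A^-6 - 24*A^-10
  A^-6 * (24 + 21*d^2) = 21*A^-2 + 66*A^-6 + 21*A^-10
  A^-8 * (10*d) = -10*A^-6 - 10*A^-10
  A^-10 * (d^2) = A^-6 + 2*A^-10 + A^-14
Summing the groups: <K> = -A^10 + A^-6 + A^-14
Normalise by the writhe: (-A^3)^(-w) = (-A^3)^(10) = A^30, so f(A) = A^30 * <K> = -A^40 + A^24 + A^16.
Substitute A = t^(-1/4), i.e. A^e → t^(-e/4): V(t) = t^-4 + t^-6 - t^-10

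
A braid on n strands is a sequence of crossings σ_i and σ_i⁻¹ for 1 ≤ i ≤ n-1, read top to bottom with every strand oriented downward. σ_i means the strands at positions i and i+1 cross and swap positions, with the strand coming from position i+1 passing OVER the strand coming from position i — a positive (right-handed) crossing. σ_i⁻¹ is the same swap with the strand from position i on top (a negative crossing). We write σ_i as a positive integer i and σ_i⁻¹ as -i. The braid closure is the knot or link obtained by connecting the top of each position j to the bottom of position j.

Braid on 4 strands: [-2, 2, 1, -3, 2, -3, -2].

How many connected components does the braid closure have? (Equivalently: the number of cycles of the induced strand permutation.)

Track the strand permutation on 4 strands, starting from identity.
  step 1: s2^-1 swaps positions 2,3 -> [1 3 2 4]
  step 2: s2 swaps positions 2,3 -> [1 2 3 4]
  step 3: s1 swaps positions 1,2 -> [2 1 3 4]
  step 4: s3^-1 swaps positions 3,4 -> [2 1 4 3]
  step 5: s2 swaps positions 2,3 -> [2 4 1 3]
  step 6: s3^-1 swaps positions 3,4 -> [2 4 3 1]
  step 7: s2^-1 swaps positions 2,3 -> [2 3 4 1]
Final permutation (position -> original strand): [2 3 4 1]
Closure components = cycle count of this permutation = 1.

Answer: 1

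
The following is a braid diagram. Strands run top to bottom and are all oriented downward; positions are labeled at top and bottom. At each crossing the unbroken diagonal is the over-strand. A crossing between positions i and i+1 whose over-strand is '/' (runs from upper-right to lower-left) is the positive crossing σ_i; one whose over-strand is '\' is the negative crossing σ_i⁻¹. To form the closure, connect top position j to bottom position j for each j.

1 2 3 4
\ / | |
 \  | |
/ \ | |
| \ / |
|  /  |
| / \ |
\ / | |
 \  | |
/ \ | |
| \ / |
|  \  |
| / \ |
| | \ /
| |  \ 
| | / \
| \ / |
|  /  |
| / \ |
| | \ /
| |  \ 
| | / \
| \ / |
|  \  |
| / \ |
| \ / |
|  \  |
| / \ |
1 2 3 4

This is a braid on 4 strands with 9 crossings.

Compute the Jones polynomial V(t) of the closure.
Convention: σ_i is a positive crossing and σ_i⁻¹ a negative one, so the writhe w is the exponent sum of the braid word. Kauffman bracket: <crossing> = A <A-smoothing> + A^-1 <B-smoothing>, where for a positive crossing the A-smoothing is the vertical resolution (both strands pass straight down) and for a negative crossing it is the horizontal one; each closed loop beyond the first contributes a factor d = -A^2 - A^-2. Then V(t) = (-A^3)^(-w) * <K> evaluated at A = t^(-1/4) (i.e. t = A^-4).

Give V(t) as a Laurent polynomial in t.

t^-1 - 2*t^-2 + 3*t^-3 - 2*t^-4 + 3*t^-5 - 2*t^-6 + t^-7 - t^-8

Derivation:
Reading the diagram top to bottom ('/'-over between positions i,i+1 = s_i, '\'-over = s_i^-1): braid word = s1^-1 s2 s1^-1 s2^-1 s3^-1 s2 s3^-1 s2^-1 s2^-1.
Braid: s1^-1 s2 s1^-1 s2^-1 s3^-1 s2 s3^-1 s2^-1 s2^-1 on 4 strands, 9 crossings.
Writhe w = (#positive) - (#negative) = 2 - 7 = -5.
Enumerate smoothing states for the bracket polynomial. There are 2^9 = 512 states.
Each crossing splits two ways (0=vertical, 1=horizontal). The state's weight is A^(#A-smoothings - #B-smoothings) * d^(loops - 1).
Tabulate the states by total A-exponent and number of loops L (A-exp: L × count):
  A^9: L=5 ×1
  A^7: L=4 ×9
  A^5: L=3 ×30, L=5 ×6
  A^3: L=2 ×45, L=4 ×37, L=6 ×2
  A^1: L=1 ×27, L=3 ×78, L=5 ×21
  A^-1: L=2 ×67, L=4 ×53, L=6 ×6
  A^-3: L=1 ×12, L=3 ×53, L=5 ×18, L=7 ×1
  A^-5: L=2 ×14, L=4 ×19, L=6 ×3
  A^-7: L=3 ×6, L=5 ×3
  A^-9: L=4 ×1
Each group contributes A^e * Σ count * d^(L-1):
Powers of d = -A^2 - A^-2: d^2 = A^4 + 2 + A^-4; d^3 = -A^6 - 3*A^2 - 3*A^-2 - A^-6; d^4 = A^8 + 4*A^4 + 6 + 4*A^-4 + A^-8; d^5 = -A^10 - 5*A^6 - 10*A^2 - 10*A^-2 - 5*A^-6 - A^-10; d^6 = A^12 + 6*A^8 + 15*A^4 + 20 + 15*A^-4 + 6*A^-8 + A^-12.
  A^9 * (d^4) = A^17 + 4*A^13 + 6*A^9 + 4*A^5 + A
  A^7 * (9*d^3) = -9*A^13 - 27*A^9 - 27*A^5 - 9*A
  A^5 * (30*d^2 + 6*d^4) = 6*A^13 + 54*A^9 + 96*A^5 + 54*A + 6*A^-3
  A^3 * (45*d + 37*d^3 + 2*d^5) = -2*A^13 - 47*A^9 - 176*A^5 - 176*A - 47*A^-3 - 2*A^-7
  A^1 * (27 + 78*d^2 + 21*d^4) = 21*A^9 + 162*A^5 + 309*A + 162*A^-3 + 21*A^-7
  A^-1 * (67*d + 53*d^3 + 6*d^5) = -6*A^9 - 83*A^5 - 286*A - 286*A^-3 - 83*A^-7 - 6*A^-11
  A^-3 * (12 + 53*d^2 + 18*d^4 + d^6) = A^9 + 24*A^5 + 140*A + 246*A^-3 + 140*A^-7 + 24*A^-11 + A^-15
  A^-5 * (14*d + 19*d^3 + 3*d^5) = -3*A^5 - 34*A - 101*A^-3 - 101*A^-7 - 34*A^-11 - 3*A^-15
  A^-7 * (6*d^2 + 3*d^4) = 3*A + 18*A^-3 + 30*A^-7 + 18*A^-11 + 3*A^-15
  A^-9 * (d^3) = -A^-3 - 3*A^-7 - 3*A^-11 - A^-15
Summing the groups: <K> = A^17 - A^13 + 2*A^9 - 3*A^5 + 2*A - 3*A^-3 + 2*A^-7 - A^-11
Normalise by the writhe: (-A^3)^(-w) = (-A^3)^(5) = -A^15, so f(A) = -A^15 * <K> = -A^32 + A^28 - 2*A^24 + 3*A^20 - 2*A^16 + 3*A^12 - 2*A^8 + A^4.
Substitute A = t^(-1/4), i.e. A^e → t^(-e/4): V(t) = t^-1 - 2*t^-2 + 3*t^-3 - 2*t^-4 + 3*t^-5 - 2*t^-6 + t^-7 - t^-8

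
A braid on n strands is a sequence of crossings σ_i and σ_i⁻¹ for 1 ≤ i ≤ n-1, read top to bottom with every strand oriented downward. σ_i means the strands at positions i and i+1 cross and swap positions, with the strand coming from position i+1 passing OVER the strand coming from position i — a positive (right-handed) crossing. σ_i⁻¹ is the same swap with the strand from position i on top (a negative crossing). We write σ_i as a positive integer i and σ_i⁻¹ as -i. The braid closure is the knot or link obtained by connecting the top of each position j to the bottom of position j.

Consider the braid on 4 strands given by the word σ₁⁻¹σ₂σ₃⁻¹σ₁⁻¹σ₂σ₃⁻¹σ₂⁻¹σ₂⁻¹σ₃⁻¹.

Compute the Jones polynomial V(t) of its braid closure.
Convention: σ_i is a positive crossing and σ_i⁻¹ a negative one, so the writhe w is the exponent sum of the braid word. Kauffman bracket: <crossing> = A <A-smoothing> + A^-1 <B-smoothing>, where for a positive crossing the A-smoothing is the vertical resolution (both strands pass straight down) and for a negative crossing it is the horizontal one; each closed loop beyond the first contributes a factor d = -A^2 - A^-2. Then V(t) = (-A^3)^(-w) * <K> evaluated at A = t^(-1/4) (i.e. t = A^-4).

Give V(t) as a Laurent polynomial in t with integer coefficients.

Braid: s1^-1 s2 s3^-1 s1^-1 s2 s3^-1 s2^-1 s2^-1 s3^-1 on 4 strands, 9 crossings.
Writhe w = (#positive) - (#negative) = 2 - 7 = -5.
State-sum expansion of <K>. There are 2^9 = 512 states.
For each crossing: s=0 is the vertical smoothing, s=1 horizontal. Crossing k contributes A^(sign_k * (1 - 2*s_k)); loop factor d = -A^2 - A^-2.
Tabulate the states by total A-exponent and number of loops L (A-exp: L × count):
  A^9: L=5 ×1
  A^7: L=4 ×9
  A^5: L=3 ×33, L=5 ×3
  A^3: L=2 ×59, L=4 ×25
  A^1: L=1 ×42, L=3 ×80, L=5 ×4
  A^-1: L=2 ×93, L=4 ×33
  A^-3: L=1 ×19, L=3 ×58, L=5 ×7
  A^-5: L=2 ×19, L=4 ×16, L=6 ×1
  A^-7: L=3 ×7, L=5 ×2
  A^-9: L=4 ×1
Each group contributes A^e * Σ count * d^(L-1):
Powers of d = -A^2 - A^-2: d^2 = A^4 + 2 + A^-4; d^3 = -A^6 - 3*A^2 - 3*A^-2 - A^-6; d^4 = A^8 + 4*A^4 + 6 + 4*A^-4 + A^-8; d^5 = -A^10 - 5*A^6 - 10*A^2 - 10*A^-2 - 5*A^-6 - A^-10.
  A^9 * (d^4) = A^17 + 4*A^13 + 6*A^9 + 4*A^5 + A
  A^7 * (9*d^3) = -9*A^13 - 27*A^9 - 27*A^5 - 9*A
  A^5 * (33*d^2 + 3*d^4) = 3*A^13 + 45*A^9 + 84*A^5 + 45*A + 3*A^-3
  A^3 * (59*d + 25*d^3) = -25*A^9 - 134*A^5 - 134*A - 25*A^-3
  A^1 * (42 + 80*d^2 + 4*d^4) = 4*A^9 + 96*A^5 + 226*A + 96*A^-3 + 4*A^-7
  A^-1 * (93*d + 33*d^3) = -33*A^5 - 192*A - 192*A^-3 - 33*A^-7
  A^-3 * (19 + 58*d^2 + 7*d^4) = 7*A^5 + 86*A + 177*A^-3 + 86*A^-7 + 7*A^-11
  A^-5 * (19*d + 16*d^3 + d^5) = -A^5 - 21*A - 77*A^-3 - 77*A^-7 - 21*A^-11 - A^-15
  A^-7 * (7*d^2 + 2*d^4) = 2*A + 15*A^-3 + 26*A^-7 + 15*A^-11 + 2*A^-15
  A^-9 * (d^3) = -A^-3 - 3*A^-7 - 3*A^-11 - A^-15
Summing the groups: <K> = A^17 - 2*A^13 + 3*A^9 - 4*A^5 + 4*A - 4*A^-3 + 3*A^-7 - 2*A^-11
Normalise by the writhe: (-A^3)^(-w) = (-A^3)^(5) = -A^15, so f(A) = -A^15 * <K> = -A^32 + 2*A^28 - 3*A^24 + 4*A^20 - 4*A^16 + 4*A^12 - 3*A^8 + 2*A^4.
Substitute A = t^(-1/4), i.e. A^e → t^(-e/4): V(t) = 2*t^-1 - 3*t^-2 + 4*t^-3 - 4*t^-4 + 4*t^-5 - 3*t^-6 + 2*t^-7 - t^-8

Answer: 2*t^-1 - 3*t^-2 + 4*t^-3 - 4*t^-4 + 4*t^-5 - 3*t^-6 + 2*t^-7 - t^-8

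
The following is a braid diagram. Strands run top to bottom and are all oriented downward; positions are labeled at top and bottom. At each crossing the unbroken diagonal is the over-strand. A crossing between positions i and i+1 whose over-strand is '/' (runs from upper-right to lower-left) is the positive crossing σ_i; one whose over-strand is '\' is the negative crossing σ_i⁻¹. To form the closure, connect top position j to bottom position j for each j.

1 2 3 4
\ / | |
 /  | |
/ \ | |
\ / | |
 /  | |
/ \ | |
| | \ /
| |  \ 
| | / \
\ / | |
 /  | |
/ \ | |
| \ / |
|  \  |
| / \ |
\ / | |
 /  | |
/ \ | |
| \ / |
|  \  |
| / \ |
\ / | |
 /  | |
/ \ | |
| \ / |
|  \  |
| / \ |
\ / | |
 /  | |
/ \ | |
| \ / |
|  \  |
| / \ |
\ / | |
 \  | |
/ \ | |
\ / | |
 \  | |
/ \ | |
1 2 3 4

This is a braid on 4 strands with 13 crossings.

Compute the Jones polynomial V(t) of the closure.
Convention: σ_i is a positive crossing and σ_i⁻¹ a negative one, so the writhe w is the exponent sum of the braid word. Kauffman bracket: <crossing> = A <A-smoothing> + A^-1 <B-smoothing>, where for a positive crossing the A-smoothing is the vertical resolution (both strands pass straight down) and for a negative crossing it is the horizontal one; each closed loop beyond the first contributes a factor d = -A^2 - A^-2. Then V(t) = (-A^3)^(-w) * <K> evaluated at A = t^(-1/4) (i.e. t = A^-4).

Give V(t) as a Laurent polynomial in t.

Reading the diagram top to bottom ('/'-over between positions i,i+1 = s_i, '\'-over = s_i^-1): braid word = s1 s1 s3^-1 s1 s2^-1 s1 s2^-1 s1 s2^-1 s1 s2^-1 s1^-1 s1^-1.
The presented braid s1 s1 s3^-1 s1 s2^-1 s1 s2^-1 s1 s2^-1 s1 s2^-1 s1^-1 s1^-1 on 4 strands reduces by inverse Markov moves (closure unchanged at each step):
  Deconjugate: the word is γ·β·γ⁻¹ with γ = s1 s1 (prefix) and γ⁻¹ = s1^-1 s1^-1 (suffix); strip both.
Reduced to β = s3^-1 s1 s2^-1 s1 s2^-1 s1 s2^-1 s1 s2^-1 on 4 strands, 9 crossings.
Compute on β:
Braid: s3^-1 s1 s2^-1 s1 s2^-1 s1 s2^-1 s1 s2^-1 on 4 strands, 9 crossings.
Writhe w = (#positive) - (#negative) = 4 - 5 = -1.
Computing the Kauffman bracket via state sum. There are 2^9 = 512 states.
For each crossing: s=0 is the vertical smoothing, s=1 horizontal. Crossing k contributes A^(sign_k * (1 - 2*s_k)); loop factor d = -A^2 - A^-2.
Tabulate the states by total A-exponent and number of loops L (A-exp: L × count):
  A^9: L=5 ×1
  A^7: L=4 ×8, L=6 ×1
  A^5: L=3 ×28, L=5 ×8
  A^3: L=2 ×52, L=4 ×32
  A^1: L=1 ×45, L=3 ×77, L=5 ×4
  A^-1: L=2 ×97, L=4 ×29
  A^-3: L=3 ×80, L=5 ×4
  A^-5: L=4 ×36
  A^-7: L=5 ×9
  A^-9: L=6 ×1
Each group contributes A^e * Σ count * d^(L-1):
Powers of d = -A^2 - A^-2: d^2 = A^4 + 2 + A^-4; d^3 = -A^6 - 3*A^2 - 3*A^-2 - A^-6; d^4 = A^8 + 4*A^4 + 6 + 4*A^-4 + A^-8; d^5 = -A^10 - 5*A^6 - 10*A^2 - 10*A^-2 - 5*A^-6 - A^-10.
  A^9 * (d^4) = A^17 + 4*A^13 + 6*A^9 + 4*A^5 + A
  A^7 * (8*d^3 + d^5) = -A^17 - 13*A^13 - 34*A^9 - 34*A^5 - 13*A - A^-3
  A^5 * (28*d^2 + 8*d^4) = 8*A^13 + 60*A^9 + 104*A^5 + 60*A + 8*A^-3
  A^3 * (52*d + 32*d^3) = -32*A^9 - 148*A^5 - 148*A - 32*A^-3
  A^1 * (45 + 77*d^2 + 4*d^4) = 4*A^9 + 93*A^5 + 223*A + 93*A^-3 + 4*A^-7
  A^-1 * (97*d + 29*d^3) = -29*A^5 - 184*A - 184*A^-3 - 29*A^-7
  A^-3 * (80*d^2 + 4*d^4) = 4*A^5 + 96*A + 184*A^-3 + 96*A^-7 + 4*A^-11
  A^-5 * (36*d^3) = -36*A - 108*A^-3 - 108*A^-7 - 36*A^-11
  A^-7 * (9*d^4) = 9*A + 36*A^-3 + 54*A^-7 + 36*A^-11 + 9*A^-15
  A^-9 * (d^5) = -A - 5*A^-3 - 10*A^-7 - 10*A^-11 - 5*A^-15 - A^-19
Summing the groups: <K> = -A^13 + 4*A^9 - 6*A^5 + 7*A - 9*A^-3 + 7*A^-7 - 6*A^-11 + 4*A^-15 - A^-19
Normalise by the writhe: (-A^3)^(-w) = (-A^3)^(1) = -A^3, so f(A) = -A^3 * <K> = A^16 - 4*A^12 + 6*A^8 - 7*A^4 + 9 - 7*A^-4 + 6*A^-8 - 4*A^-12 + A^-16.
Substitute A = t^(-1/4), i.e. A^e → t^(-e/4): V(t) = t^4 - 4*t^3 + 6*t^2 - 7*t + 9 - 7*t^-1 + 6*t^-2 - 4*t^-3 + t^-4

Answer: t^4 - 4*t^3 + 6*t^2 - 7*t + 9 - 7*t^-1 + 6*t^-2 - 4*t^-3 + t^-4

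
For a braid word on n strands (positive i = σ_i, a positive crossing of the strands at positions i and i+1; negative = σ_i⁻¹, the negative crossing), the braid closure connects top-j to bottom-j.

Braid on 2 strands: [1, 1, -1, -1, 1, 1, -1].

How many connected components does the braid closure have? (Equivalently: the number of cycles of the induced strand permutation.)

Track the strand permutation on 2 strands, starting from identity.
  step 1: s1 swaps positions 1,2 -> [2 1]
  step 2: s1 swaps positions 1,2 -> [1 2]
  step 3: s1^-1 swaps positions 1,2 -> [2 1]
  step 4: s1^-1 swaps positions 1,2 -> [1 2]
  step 5: s1 swaps positions 1,2 -> [2 1]
  step 6: s1 swaps positions 1,2 -> [1 2]
  step 7: s1^-1 swaps positions 1,2 -> [2 1]
Final permutation (position -> original strand): [2 1]
Closure components = cycle count of this permutation = 1.

Answer: 1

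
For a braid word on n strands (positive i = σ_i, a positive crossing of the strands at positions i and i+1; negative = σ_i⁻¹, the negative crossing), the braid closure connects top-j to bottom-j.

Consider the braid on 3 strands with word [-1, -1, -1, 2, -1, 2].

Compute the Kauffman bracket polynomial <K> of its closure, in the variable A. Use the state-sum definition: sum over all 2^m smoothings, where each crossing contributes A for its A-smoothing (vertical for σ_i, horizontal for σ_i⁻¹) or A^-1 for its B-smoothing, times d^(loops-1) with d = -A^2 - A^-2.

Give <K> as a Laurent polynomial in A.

Braid: s1^-1 s1^-1 s1^-1 s2 s1^-1 s2 on 3 strands, 6 crossings.
Writhe w = (#positive) - (#negative) = 2 - 4 = -2.
State-sum expansion of <K>. There are 2^6 = 64 states.
For each crossing: s=0 is the vertical smoothing, s=1 horizontal. Crossing k contributes A^(sign_k * (1 - 2*s_k)); loop factor d = -A^2 - A^-2.
Tabulate the states by total A-exponent and number of loops L (A-exp: L × count):
  A^6: L=5 ×1
  A^4: L=4 ×6
  A^2: L=3 ×15
  A^0: L=2 ×19, L=4 ×1
  A^-2: L=1 ×11, L=3 ×4
  A^-4: L=2 ×6
  A^-6: L=3 ×1
Each group contributes A^e * Σ count * d^(L-1):
Powers of d = -A^2 - A^-2: d^2 = A^4 + 2 + A^-4; d^3 = -A^6 - 3*A^2 - 3*A^-2 - A^-6; d^4 = A^8 + 4*A^4 + 6 + 4*A^-4 + A^-8.
  A^6 * (d^4) = A^14 + 4*A^10 + 6*A^6 + 4*A^2 + A^-2
  A^4 * (6*d^3) = -6*A^10 - 18*A^6 - 18*A^2 - 6*A^-2
  A^2 * (15*d^2) = 15*A^6 + 30*A^2 + 15*A^-2
  A^0 * (19*d + d^3) = -A^6 - 22*A^2 - 22*A^-2 - A^-6
  A^-2 * (11 + 4*d^2) = 4*A^2 + 19*A^-2 + 4*A^-6
  A^-4 * (6*d) = -6*A^-2 - 6*A^-6
  A^-6 * (d^2) = A^-2 + 2*A^-6 + A^-10
Summing the groups: <K> = A^14 - 2*A^10 + 2*A^6 - 2*A^2 + 2*A^-2 - A^-6 + A^-10

Answer: A^14 - 2*A^10 + 2*A^6 - 2*A^2 + 2*A^-2 - A^-6 + A^-10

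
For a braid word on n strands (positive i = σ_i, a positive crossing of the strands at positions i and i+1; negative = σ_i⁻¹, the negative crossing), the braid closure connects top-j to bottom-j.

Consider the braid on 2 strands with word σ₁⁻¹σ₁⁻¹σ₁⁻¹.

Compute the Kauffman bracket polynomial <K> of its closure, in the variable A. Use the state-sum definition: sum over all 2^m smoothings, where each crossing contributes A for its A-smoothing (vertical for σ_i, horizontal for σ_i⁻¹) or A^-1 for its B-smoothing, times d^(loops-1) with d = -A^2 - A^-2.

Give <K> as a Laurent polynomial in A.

Braid: s1^-1 s1^-1 s1^-1 on 2 strands, 3 crossings.
Writhe w = (#positive) - (#negative) = 0 - 3 = -3.
Enumerate smoothing states for the bracket polynomial. There are 2^3 = 8 states.
Smooth each crossing (0=||, 1=⌣⌢); contribution A^(Σ sign_k(1-2s_k)) * d^(L-1).
  state 000: A-exp=-3, loops=2, term = A^-3 * d^1
  state 001: A-exp=-1, loops=1, term = A^-1 * d^0
  state 010: A-exp=-1, loops=1, term = A^-1 * d^0
  state 011: A-exp=+1, loops=2, term = A^1 * d^1
  state 100: A-exp=-1, loops=1, term = A^-1 * d^0
  state 101: A-exp=+1, loops=2, term = A^1 * d^1
  state 110: A-exp=+1, loops=2, term = A^1 * d^1
  state 111: A-exp=+3, loops=3, term = A^3 * d^2
Collect the terms by A-exponent (count of states per loop number):
Powers of d = -A^2 - A^-2: d^2 = A^4 + 2 + A^-4.
  A^3 * (d^2) = A^7 + 2*A^3 + A^-1
  A^1 * (3*d) = -3*A^3 - 3*A^-1
  A^-1 * (3) = 3*A^-1
  A^-3 * (d) = -A^-1 - A^-5
Summing the groups: <K> = A^7 - A^3 - A^-5

Answer: A^7 - A^3 - A^-5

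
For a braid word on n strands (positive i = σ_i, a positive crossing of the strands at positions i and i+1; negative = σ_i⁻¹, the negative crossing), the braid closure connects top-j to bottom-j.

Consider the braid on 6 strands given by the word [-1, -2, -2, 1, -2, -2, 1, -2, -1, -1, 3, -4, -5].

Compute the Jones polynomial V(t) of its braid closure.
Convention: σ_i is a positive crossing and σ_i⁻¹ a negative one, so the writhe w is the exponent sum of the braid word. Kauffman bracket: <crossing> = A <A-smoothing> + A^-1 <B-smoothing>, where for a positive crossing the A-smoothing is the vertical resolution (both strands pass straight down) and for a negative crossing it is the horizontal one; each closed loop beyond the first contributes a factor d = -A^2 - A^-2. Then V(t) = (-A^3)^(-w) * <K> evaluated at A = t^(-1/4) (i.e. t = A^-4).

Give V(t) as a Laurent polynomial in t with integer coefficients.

2*t^-2 - 3*t^-3 + 6*t^-4 - 7*t^-5 + 7*t^-6 - 7*t^-7 + 5*t^-8 - 3*t^-9 + t^-10

Derivation:
The presented braid s1^-1 s2^-1 s2^-1 s1 s2^-1 s2^-1 s1 s2^-1 s1^-1 s1^-1 s3 s4^-1 s5^-1 on 6 strands reduces by inverse Markov moves (closure unchanged at each step):
  Destabilize: the word has the form β·s5^-1 where s5^-1 occurs only as the final letter (β ∈ B_5); drop it and the last strand → 5 strands.
  Destabilize: the word has the form β·s4^-1 where s4^-1 occurs only as the final letter (β ∈ B_4); drop it and the last strand → 4 strands.
  Destabilize: the word has the form β·s3 where s3 occurs only as the final letter (β ∈ B_3); drop it and the last strand → 3 strands.
Reduced to β = s1^-1 s2^-1 s2^-1 s1 s2^-1 s2^-1 s1 s2^-1 s1^-1 s1^-1 on 3 strands, 10 crossings.
Compute on β:
Braid: s1^-1 s2^-1 s2^-1 s1 s2^-1 s2^-1 s1 s2^-1 s1^-1 s1^-1 on 3 strands, 10 crossings.
Writhe w = (#positive) - (#negative) = 2 - 8 = -6.
Enumerate smoothing states for the bracket polynomial. There are 2^10 = 1024 states.
For each crossing: s=0 is the vertical smoothing, s=1 horizontal. Crossing k contributes A^(sign_k * (1 - 2*s_k)); loop factor d = -A^2 - A^-2.
Tabulate the states by total A-exponent and number of loops L (A-exp: L × count):
  A^10: L=7 ×1
  A^8: L=6 ×10
  A^6: L=5 ×44, L=7 ×1
  A^4: L=4 ×110, L=6 ×10
  A^2: L=3 ×166, L=5 ×44
  A^0: L=2 ×144, L=4 ×106, L=6 ×2
  A^-2: L=1 ×57, L=3 ×140, L=5 ×13
  A^-4: L=2 ×91, L=4 ×28, L=6 ×1
  A^-6: L=1 ×16, L=3 ×26, L=5 ×3
  A^-8: L=2 ×7, L=4 ×3
  A^-10: L=3 ×1
Each group contributes A^e * Σ count * d^(L-1):
Powers of d = -A^2 - A^-2: d^2 = A^4 + 2 + A^-4; d^3 = -A^6 - 3*A^2 - 3*A^-2 - A^-6; d^4 = A^8 + 4*A^4 + 6 + 4*A^-4 + A^-8; d^5 = -A^10 - 5*A^6 - 10*A^2 - 10*A^-2 - 5*A^-6 - A^-10; d^6 = A^12 + 6*A^8 + 15*A^4 + 20 + 15*A^-4 + 6*A^-8 + A^-12.
  A^10 * (d^6) = A^22 + 6*A^18 + 15*A^14 + 20*A^10 + 15*A^6 + 6*A^2 + A^-2
  A^8 * (10*d^5) = -10*A^18 - 50*A^14 - 100*A^10 - 100*A^6 - 50*A^2 - 10*A^-2
  A^6 * (44*d^4 + d^6) = A^18 + 50*A^14 + 191*A^10 + 284*A^6 + 191*A^2 + 50*A^-2 + A^-6
  A^4 * (110*d^3 + 10*d^5) = -10*A^14 - 160*A^10 - 430*A^6 - 430*A^2 - 160*A^-2 - 10*A^-6
  A^2 * (166*d^2 + 44*d^4) = 44*A^10 + 342*A^6 + 596*A^2 + 342*A^-2 + 44*A^-6
  A^0 * (144*d + 106*d^3 + 2*d^5) = -2*A^10 - 116*A^6 - 482*A^2 - 482*A^-2 - 116*A^-6 - 2*A^-10
  A^-2 * (57 + 140*d^2 + 13*d^4) = 13*A^6 + 192*A^2 + 415*A^-2 + 192*A^-6 + 13*A^-10
  A^-4 * (91*d + 28*d^3 + d^5) = -A^6 - 33*A^2 - 185*A^-2 - 185*A^-6 - 33*A^-10 - A^-14
  A^-6 * (16 + 26*d^2 + 3*d^4) = 3*A^2 + 38*A^-2 + 86*A^-6 + 38*A^-10 + 3*A^-14
  A^-8 * (7*d + 3*d^3) = -3*A^-2 - 16*A^-6 - 16*A^-10 - 3*A^-14
  A^-10 * (d^2) = A^-6 + 2*A^-10 + A^-14
Summing the groups: <K> = A^22 - 3*A^18 + 5*A^14 - 7*A^10 + 7*A^6 - 7*A^2 + 6*A^-2 - 3*A^-6 + 2*A^-10
Normalise by the writhe: (-A^3)^(-w) = (-A^3)^(6) = A^18, so f(A) = A^18 * <K> = A^40 - 3*A^36 + 5*A^32 - 7*A^28 + 7*A^24 - 7*A^20 + 6*A^16 - 3*A^12 + 2*A^8.
Substitute A = t^(-1/4), i.e. A^e → t^(-e/4): V(t) = 2*t^-2 - 3*t^-3 + 6*t^-4 - 7*t^-5 + 7*t^-6 - 7*t^-7 + 5*t^-8 - 3*t^-9 + t^-10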